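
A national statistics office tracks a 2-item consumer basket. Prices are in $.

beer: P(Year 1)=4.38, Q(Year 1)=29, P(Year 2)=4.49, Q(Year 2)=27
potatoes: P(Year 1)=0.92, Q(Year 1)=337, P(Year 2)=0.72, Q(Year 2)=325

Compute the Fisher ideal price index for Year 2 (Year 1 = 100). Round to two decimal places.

Laspeyres component (base-period weights):
ΣP(Year 2)Q(Year 1) = 4.49×29 + 0.72×337 = 130.21 + 242.64 = 372.85
ΣP(Year 1)Q(Year 1) = 4.38×29 + 0.92×337 = 127.02 + 310.04 = 437.06
L = 372.85 / 437.06 × 100 = 85.3087
Paasche component (current-period weights):
ΣP(Year 2)Q(Year 2) = 4.49×27 + 0.72×325 = 121.23 + 234 = 355.23
ΣP(Year 1)Q(Year 2) = 4.38×27 + 0.92×325 = 118.26 + 299 = 417.26
P = 355.23 / 417.26 × 100 = 85.1340
Fisher = √(L × P) = √(85.3087 × 85.1340) = 85.2213

85.22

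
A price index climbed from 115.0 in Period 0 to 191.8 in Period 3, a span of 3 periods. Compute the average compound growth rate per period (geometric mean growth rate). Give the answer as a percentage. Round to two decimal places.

Growth factor = (191.8/115.0)^(1/3) = (1.667826)^(1/3) = 1.185906
Growth rate = 1.185906 − 1 = 0.185906 = 18.5906%

18.59%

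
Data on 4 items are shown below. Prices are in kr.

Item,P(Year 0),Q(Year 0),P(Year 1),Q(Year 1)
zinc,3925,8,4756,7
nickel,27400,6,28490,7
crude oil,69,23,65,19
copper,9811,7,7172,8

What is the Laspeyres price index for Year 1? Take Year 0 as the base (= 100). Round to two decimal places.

Laspeyres price index uses base-period quantities as weights.
ΣP(Year 1)·Q(Year 0) = 4756×8 + 28490×6 + 65×23 + 7172×7 = 38048 + 170940 + 1495 + 50204 = 260687
ΣP(Year 0)·Q(Year 0) = 3925×8 + 27400×6 + 69×23 + 9811×7 = 31400 + 164400 + 1587 + 68677 = 266064
Index = 260687 / 266064 × 100 = 97.9791

97.98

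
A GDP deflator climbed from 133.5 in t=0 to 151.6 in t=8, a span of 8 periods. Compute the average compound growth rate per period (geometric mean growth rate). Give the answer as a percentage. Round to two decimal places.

1.60%

Growth factor = (151.6/133.5)^(1/8) = (1.135581)^(1/8) = 1.016020
Growth rate = 1.016020 − 1 = 0.016020 = 1.6020%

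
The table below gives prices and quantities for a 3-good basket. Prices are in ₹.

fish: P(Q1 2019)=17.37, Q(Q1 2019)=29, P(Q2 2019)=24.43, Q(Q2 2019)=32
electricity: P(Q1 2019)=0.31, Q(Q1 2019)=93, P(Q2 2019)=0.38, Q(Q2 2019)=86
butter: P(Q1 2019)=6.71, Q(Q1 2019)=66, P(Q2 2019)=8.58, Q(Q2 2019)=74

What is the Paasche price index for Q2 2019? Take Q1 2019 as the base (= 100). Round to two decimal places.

Paasche price index uses current-period quantities as weights.
ΣP(Q2 2019)·Q(Q2 2019) = 24.43×32 + 0.38×86 + 8.58×74 = 781.76 + 32.68 + 634.92 = 1449.36
ΣP(Q1 2019)·Q(Q2 2019) = 17.37×32 + 0.31×86 + 6.71×74 = 555.84 + 26.66 + 496.54 = 1079.04
Index = 1449.36 / 1079.04 × 100 = 134.3194

134.32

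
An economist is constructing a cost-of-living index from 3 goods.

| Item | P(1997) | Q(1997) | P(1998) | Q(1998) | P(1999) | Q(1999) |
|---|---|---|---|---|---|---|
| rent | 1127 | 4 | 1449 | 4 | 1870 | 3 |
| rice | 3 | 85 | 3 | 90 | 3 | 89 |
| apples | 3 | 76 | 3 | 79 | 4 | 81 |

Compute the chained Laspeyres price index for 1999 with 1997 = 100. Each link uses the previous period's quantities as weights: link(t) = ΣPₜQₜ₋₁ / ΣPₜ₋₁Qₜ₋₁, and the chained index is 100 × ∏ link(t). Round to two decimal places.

161.00

Link 1997→1998:
ΣP(1998)Q(1997) = 1449×4 + 3×85 + 3×76 = 5796 + 255 + 228 = 6279
ΣP(1997)Q(1997) = 1127×4 + 3×85 + 3×76 = 4508 + 255 + 228 = 4991
link = 6279/4991 = 1.258065
Link 1998→1999:
ΣP(1999)Q(1998) = 1870×4 + 3×90 + 4×79 = 7480 + 270 + 316 = 8066
ΣP(1998)Q(1998) = 1449×4 + 3×90 + 3×79 = 5796 + 270 + 237 = 6303
link = 8066/6303 = 1.279708
Chained index = 100 × 1.258065 × 1.279708 = 160.9955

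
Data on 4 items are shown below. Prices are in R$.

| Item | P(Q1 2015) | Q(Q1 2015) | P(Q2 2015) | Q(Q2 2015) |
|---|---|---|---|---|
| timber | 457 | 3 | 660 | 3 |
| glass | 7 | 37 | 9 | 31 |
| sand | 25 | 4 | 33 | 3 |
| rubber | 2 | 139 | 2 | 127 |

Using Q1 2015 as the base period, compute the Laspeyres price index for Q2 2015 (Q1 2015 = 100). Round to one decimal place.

135.6

Laspeyres price index uses base-period quantities as weights.
ΣP(Q2 2015)·Q(Q1 2015) = 660×3 + 9×37 + 33×4 + 2×139 = 1980 + 333 + 132 + 278 = 2723
ΣP(Q1 2015)·Q(Q1 2015) = 457×3 + 7×37 + 25×4 + 2×139 = 1371 + 259 + 100 + 278 = 2008
Index = 2723 / 2008 × 100 = 135.6076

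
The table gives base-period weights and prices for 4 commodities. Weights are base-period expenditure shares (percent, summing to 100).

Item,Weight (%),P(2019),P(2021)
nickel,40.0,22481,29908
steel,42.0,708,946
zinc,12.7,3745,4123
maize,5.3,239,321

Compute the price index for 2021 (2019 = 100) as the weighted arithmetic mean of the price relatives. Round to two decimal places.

nickel: 40.0 × (29908/22481) = 40.0 × 1.330368 = 53.2147
steel: 42.0 × (946/708) = 42.0 × 1.336158 = 56.1186
zinc: 12.7 × (4123/3745) = 12.7 × 1.100935 = 13.9819
maize: 5.3 × (321/239) = 5.3 × 1.343096 = 7.1184
Index = Σ wᵢ·(p₁ᵢ/p₀ᵢ) = 53.2147 + 56.1186 + 13.9819 + 7.1184 = 130.4336

130.43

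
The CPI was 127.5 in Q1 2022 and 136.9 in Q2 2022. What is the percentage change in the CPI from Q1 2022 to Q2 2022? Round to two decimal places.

Change = (136.9 − 127.5) / 127.5 × 100
       = 9.4 / 127.5 × 100 = 7.3725%

7.37%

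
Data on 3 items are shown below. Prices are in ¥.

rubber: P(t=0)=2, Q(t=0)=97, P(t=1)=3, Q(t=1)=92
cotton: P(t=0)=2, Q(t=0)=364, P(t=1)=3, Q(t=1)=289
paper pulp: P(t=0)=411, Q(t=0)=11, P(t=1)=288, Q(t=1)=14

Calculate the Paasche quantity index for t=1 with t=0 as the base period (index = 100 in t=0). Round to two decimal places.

113.71

Paasche quantity index uses current-period prices as weights.
ΣP(t=1)·Q(t=1) = 3×92 + 3×289 + 288×14 = 276 + 867 + 4032 = 5175
ΣP(t=1)·Q(t=0) = 3×97 + 3×364 + 288×11 = 291 + 1092 + 3168 = 4551
Index = 5175 / 4551 × 100 = 113.7113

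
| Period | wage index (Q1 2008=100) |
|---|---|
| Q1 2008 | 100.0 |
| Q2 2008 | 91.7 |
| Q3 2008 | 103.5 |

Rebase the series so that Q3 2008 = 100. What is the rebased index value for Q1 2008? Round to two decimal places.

Rebased(Q1 2008) = 100.0 / 103.5 × 100 = 96.6184

96.62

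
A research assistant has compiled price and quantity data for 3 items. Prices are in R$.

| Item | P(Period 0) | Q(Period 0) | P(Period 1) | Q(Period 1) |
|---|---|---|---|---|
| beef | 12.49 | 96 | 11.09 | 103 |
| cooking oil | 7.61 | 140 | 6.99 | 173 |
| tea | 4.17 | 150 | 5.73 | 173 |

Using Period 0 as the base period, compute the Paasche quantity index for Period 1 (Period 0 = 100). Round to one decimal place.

Paasche quantity index uses current-period prices as weights.
ΣP(Period 1)·Q(Period 1) = 11.09×103 + 6.99×173 + 5.73×173 = 1142.27 + 1209.27 + 991.29 = 3342.83
ΣP(Period 1)·Q(Period 0) = 11.09×96 + 6.99×140 + 5.73×150 = 1064.64 + 978.6 + 859.5 = 2902.74
Index = 3342.83 / 2902.74 × 100 = 115.1612

115.2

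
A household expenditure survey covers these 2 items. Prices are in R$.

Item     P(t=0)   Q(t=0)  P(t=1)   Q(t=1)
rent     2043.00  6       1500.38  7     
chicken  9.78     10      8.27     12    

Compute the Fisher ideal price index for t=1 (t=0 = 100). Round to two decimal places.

Laspeyres component (base-period weights):
ΣP(t=1)Q(t=0) = 1500.38×6 + 8.27×10 = 9002.28 + 82.7 = 9084.98
ΣP(t=0)Q(t=0) = 2043.00×6 + 9.78×10 = 12258 + 97.8 = 12355.8
L = 9084.98 / 12355.8 × 100 = 73.5281
Paasche component (current-period weights):
ΣP(t=1)Q(t=1) = 1500.38×7 + 8.27×12 = 10502.66 + 99.24 = 10601.9
ΣP(t=0)Q(t=1) = 2043.00×7 + 9.78×12 = 14301 + 117.36 = 14418.36
P = 10601.9 / 14418.36 × 100 = 73.5306
Fisher = √(L × P) = √(73.5281 × 73.5306) = 73.5293

73.53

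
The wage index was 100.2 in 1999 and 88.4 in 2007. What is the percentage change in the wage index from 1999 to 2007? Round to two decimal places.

-11.78%

Change = (88.4 − 100.2) / 100.2 × 100
       = -11.8 / 100.2 × 100 = -11.7764%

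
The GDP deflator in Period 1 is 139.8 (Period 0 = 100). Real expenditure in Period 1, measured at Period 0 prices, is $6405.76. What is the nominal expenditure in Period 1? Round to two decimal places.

8955.25

Nominal = Real × (Index/100) = 6405.76 × (139.8/100)
        = 6405.76 × 1.398 = 8955.2525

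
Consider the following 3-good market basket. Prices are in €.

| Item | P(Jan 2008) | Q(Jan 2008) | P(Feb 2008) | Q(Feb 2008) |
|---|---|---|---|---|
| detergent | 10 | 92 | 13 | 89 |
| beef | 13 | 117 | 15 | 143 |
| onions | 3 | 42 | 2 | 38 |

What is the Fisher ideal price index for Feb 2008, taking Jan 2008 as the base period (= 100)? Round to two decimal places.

118.11

Laspeyres component (base-period weights):
ΣP(Feb 2008)Q(Jan 2008) = 13×92 + 15×117 + 2×42 = 1196 + 1755 + 84 = 3035
ΣP(Jan 2008)Q(Jan 2008) = 10×92 + 13×117 + 3×42 = 920 + 1521 + 126 = 2567
L = 3035 / 2567 × 100 = 118.2314
Paasche component (current-period weights):
ΣP(Feb 2008)Q(Feb 2008) = 13×89 + 15×143 + 2×38 = 1157 + 2145 + 76 = 3378
ΣP(Jan 2008)Q(Feb 2008) = 10×89 + 13×143 + 3×38 = 890 + 1859 + 114 = 2863
P = 3378 / 2863 × 100 = 117.9881
Fisher = √(L × P) = √(118.2314 × 117.9881) = 118.1097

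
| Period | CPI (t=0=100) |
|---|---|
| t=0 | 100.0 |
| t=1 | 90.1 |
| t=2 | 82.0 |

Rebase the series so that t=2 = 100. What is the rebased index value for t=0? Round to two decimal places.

Rebased(t=0) = 100.0 / 82.0 × 100 = 121.9512

121.95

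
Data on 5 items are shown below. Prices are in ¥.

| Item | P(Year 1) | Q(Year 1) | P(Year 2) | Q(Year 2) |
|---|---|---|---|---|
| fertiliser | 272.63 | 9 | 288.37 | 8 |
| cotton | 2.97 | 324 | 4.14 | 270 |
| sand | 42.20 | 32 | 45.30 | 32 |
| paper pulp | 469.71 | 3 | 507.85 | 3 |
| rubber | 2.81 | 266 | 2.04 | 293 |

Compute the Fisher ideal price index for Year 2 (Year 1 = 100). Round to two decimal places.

107.10

Laspeyres component (base-period weights):
ΣP(Year 2)Q(Year 1) = 288.37×9 + 4.14×324 + 45.30×32 + 507.85×3 + 2.04×266 = 2595.33 + 1341.36 + 1449.6 + 1523.55 + 542.64 = 7452.48
ΣP(Year 1)Q(Year 1) = 272.63×9 + 2.97×324 + 42.20×32 + 469.71×3 + 2.81×266 = 2453.67 + 962.28 + 1350.4 + 1409.13 + 747.46 = 6922.94
L = 7452.48 / 6922.94 × 100 = 107.6491
Paasche component (current-period weights):
ΣP(Year 2)Q(Year 2) = 288.37×8 + 4.14×270 + 45.30×32 + 507.85×3 + 2.04×293 = 2306.96 + 1117.8 + 1449.6 + 1523.55 + 597.72 = 6995.63
ΣP(Year 1)Q(Year 2) = 272.63×8 + 2.97×270 + 42.20×32 + 469.71×3 + 2.81×293 = 2181.04 + 801.9 + 1350.4 + 1409.13 + 823.33 = 6565.8
P = 6995.63 / 6565.8 × 100 = 106.5465
Fisher = √(L × P) = √(107.6491 × 106.5465) = 107.0964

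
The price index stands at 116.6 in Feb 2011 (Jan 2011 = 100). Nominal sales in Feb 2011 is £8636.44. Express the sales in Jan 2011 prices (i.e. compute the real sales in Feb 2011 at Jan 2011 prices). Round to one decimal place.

7406.9

Real = Nominal ÷ (Index/100) = 8636.44 ÷ (116.6/100)
     = 8636.44 ÷ 1.166 = 7406.8954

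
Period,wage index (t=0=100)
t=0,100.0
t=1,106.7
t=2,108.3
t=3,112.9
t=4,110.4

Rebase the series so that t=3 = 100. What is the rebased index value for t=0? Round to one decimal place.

88.6

Rebased(t=0) = 100.0 / 112.9 × 100 = 88.5740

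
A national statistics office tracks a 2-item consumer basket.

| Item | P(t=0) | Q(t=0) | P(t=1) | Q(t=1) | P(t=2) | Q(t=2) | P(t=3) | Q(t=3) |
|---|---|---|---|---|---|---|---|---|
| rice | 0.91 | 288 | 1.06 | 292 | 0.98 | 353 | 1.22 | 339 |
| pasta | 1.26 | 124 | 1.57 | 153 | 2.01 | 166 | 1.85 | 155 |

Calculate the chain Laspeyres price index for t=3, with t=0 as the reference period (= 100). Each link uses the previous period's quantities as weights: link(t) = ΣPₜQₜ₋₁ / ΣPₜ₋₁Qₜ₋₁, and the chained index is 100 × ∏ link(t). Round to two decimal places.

140.12

Link t=0→t=1:
ΣP(t=1)Q(t=0) = 1.06×288 + 1.57×124 = 305.28 + 194.68 = 499.96
ΣP(t=0)Q(t=0) = 0.91×288 + 1.26×124 = 262.08 + 156.24 = 418.32
link = 499.96/418.32 = 1.195162
Link t=1→t=2:
ΣP(t=2)Q(t=1) = 0.98×292 + 2.01×153 = 286.16 + 307.53 = 593.69
ΣP(t=1)Q(t=1) = 1.06×292 + 1.57×153 = 309.52 + 240.21 = 549.73
link = 593.69/549.73 = 1.079967
Link t=2→t=3:
ΣP(t=3)Q(t=2) = 1.22×353 + 1.85×166 = 430.66 + 307.1 = 737.76
ΣP(t=2)Q(t=2) = 0.98×353 + 2.01×166 = 345.94 + 333.66 = 679.6
link = 737.76/679.6 = 1.085580
Chained index = 100 × 1.195162 × 1.079967 × 1.085580 = 140.1195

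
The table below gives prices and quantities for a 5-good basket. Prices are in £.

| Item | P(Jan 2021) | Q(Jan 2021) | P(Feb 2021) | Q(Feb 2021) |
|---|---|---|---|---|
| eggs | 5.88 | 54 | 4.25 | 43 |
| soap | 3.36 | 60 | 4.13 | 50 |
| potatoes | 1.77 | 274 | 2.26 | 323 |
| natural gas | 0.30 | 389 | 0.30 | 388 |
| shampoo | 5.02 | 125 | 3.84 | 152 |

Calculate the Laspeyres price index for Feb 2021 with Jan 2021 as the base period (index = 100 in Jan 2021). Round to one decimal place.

Laspeyres price index uses base-period quantities as weights.
ΣP(Feb 2021)·Q(Jan 2021) = 4.25×54 + 4.13×60 + 2.26×274 + 0.30×389 + 3.84×125 = 229.5 + 247.8 + 619.24 + 116.7 + 480 = 1693.24
ΣP(Jan 2021)·Q(Jan 2021) = 5.88×54 + 3.36×60 + 1.77×274 + 0.30×389 + 5.02×125 = 317.52 + 201.6 + 484.98 + 116.7 + 627.5 = 1748.3
Index = 1693.24 / 1748.3 × 100 = 96.8507

96.9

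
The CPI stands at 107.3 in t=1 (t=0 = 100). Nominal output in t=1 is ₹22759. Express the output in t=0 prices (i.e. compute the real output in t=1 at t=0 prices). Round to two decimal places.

Real = Nominal ÷ (Index/100) = 22759 ÷ (107.3/100)
     = 22759 ÷ 1.073 = 21210.6244

21210.62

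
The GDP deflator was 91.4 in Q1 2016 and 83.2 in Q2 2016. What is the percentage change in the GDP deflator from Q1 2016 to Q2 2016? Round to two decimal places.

-8.97%

Change = (83.2 − 91.4) / 91.4 × 100
       = -8.2 / 91.4 × 100 = -8.9716%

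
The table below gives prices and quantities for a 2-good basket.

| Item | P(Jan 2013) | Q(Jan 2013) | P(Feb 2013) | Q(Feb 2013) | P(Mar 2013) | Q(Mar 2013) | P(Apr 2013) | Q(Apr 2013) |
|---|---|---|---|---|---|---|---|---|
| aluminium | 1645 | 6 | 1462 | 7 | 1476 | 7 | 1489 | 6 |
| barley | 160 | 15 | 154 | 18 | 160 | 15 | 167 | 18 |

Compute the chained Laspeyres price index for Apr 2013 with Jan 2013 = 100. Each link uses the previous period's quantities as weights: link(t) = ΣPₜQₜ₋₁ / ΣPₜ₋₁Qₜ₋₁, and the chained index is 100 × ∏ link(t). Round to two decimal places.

93.16

Link Jan 2013→Feb 2013:
ΣP(Feb 2013)Q(Jan 2013) = 1462×6 + 154×15 = 8772 + 2310 = 11082
ΣP(Jan 2013)Q(Jan 2013) = 1645×6 + 160×15 = 9870 + 2400 = 12270
link = 11082/12270 = 0.903178
Link Feb 2013→Mar 2013:
ΣP(Mar 2013)Q(Feb 2013) = 1476×7 + 160×18 = 10332 + 2880 = 13212
ΣP(Feb 2013)Q(Feb 2013) = 1462×7 + 154×18 = 10234 + 2772 = 13006
link = 13212/13006 = 1.015839
Link Mar 2013→Apr 2013:
ΣP(Apr 2013)Q(Mar 2013) = 1489×7 + 167×15 = 10423 + 2505 = 12928
ΣP(Mar 2013)Q(Mar 2013) = 1476×7 + 160×15 = 10332 + 2400 = 12732
link = 12928/12732 = 1.015394
Chained index = 100 × 0.903178 × 1.015839 × 1.015394 = 93.1608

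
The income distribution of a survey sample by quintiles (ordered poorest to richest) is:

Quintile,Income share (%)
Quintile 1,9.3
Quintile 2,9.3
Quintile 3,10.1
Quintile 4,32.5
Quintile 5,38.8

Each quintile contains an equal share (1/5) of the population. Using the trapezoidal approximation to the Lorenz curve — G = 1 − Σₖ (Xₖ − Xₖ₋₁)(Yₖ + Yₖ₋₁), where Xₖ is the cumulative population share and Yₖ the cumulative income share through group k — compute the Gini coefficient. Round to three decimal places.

Cumulative income shares Yₖ: 0.0930, 0.1860, 0.2870, 0.6120, 1.0000
Σ (Xₖ−Xₖ₋₁)(Yₖ+Yₖ₋₁) = (1/5)(0.0930+0.0000) + (1/5)(0.1860+0.0930) + (1/5)(0.2870+0.1860) + (1/5)(0.6120+0.2870) + (1/5)(1.0000+0.6120)
  = 0.0186 + 0.0558 + 0.0946 + 0.1798 + 0.3224 = 0.6712
G = 1 − 0.6712 = 0.3288

0.329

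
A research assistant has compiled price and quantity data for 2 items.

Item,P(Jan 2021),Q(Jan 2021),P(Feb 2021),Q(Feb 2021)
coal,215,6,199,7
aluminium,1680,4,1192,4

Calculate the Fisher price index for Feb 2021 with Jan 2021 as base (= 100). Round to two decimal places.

Laspeyres component (base-period weights):
ΣP(Feb 2021)Q(Jan 2021) = 199×6 + 1192×4 = 1194 + 4768 = 5962
ΣP(Jan 2021)Q(Jan 2021) = 215×6 + 1680×4 = 1290 + 6720 = 8010
L = 5962 / 8010 × 100 = 74.4320
Paasche component (current-period weights):
ΣP(Feb 2021)Q(Feb 2021) = 199×7 + 1192×4 = 1393 + 4768 = 6161
ΣP(Jan 2021)Q(Feb 2021) = 215×7 + 1680×4 = 1505 + 6720 = 8225
P = 6161 / 8225 × 100 = 74.9058
Fisher = √(L × P) = √(74.4320 × 74.9058) = 74.6685

74.67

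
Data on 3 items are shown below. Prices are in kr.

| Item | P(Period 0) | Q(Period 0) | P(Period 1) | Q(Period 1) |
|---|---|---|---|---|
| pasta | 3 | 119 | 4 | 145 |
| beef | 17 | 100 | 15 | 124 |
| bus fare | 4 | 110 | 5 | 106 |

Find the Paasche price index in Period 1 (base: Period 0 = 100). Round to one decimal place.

Paasche price index uses current-period quantities as weights.
ΣP(Period 1)·Q(Period 1) = 4×145 + 15×124 + 5×106 = 580 + 1860 + 530 = 2970
ΣP(Period 0)·Q(Period 1) = 3×145 + 17×124 + 4×106 = 435 + 2108 + 424 = 2967
Index = 2970 / 2967 × 100 = 100.1011

100.1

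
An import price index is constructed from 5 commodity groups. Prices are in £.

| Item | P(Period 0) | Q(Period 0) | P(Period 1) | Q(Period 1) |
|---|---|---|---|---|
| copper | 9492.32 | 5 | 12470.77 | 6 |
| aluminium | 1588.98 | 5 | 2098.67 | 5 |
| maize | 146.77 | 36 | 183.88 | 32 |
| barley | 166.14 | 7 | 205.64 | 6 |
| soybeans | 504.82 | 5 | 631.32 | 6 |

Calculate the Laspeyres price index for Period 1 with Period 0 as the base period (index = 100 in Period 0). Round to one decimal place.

Laspeyres price index uses base-period quantities as weights.
ΣP(Period 1)·Q(Period 0) = 12470.77×5 + 2098.67×5 + 183.88×36 + 205.64×7 + 631.32×5 = 62353.85 + 10493.35 + 6619.68 + 1439.48 + 3156.6 = 84062.96
ΣP(Period 0)·Q(Period 0) = 9492.32×5 + 1588.98×5 + 146.77×36 + 166.14×7 + 504.82×5 = 47461.6 + 7944.9 + 5283.72 + 1162.98 + 2524.1 = 64377.3
Index = 84062.96 / 64377.3 × 100 = 130.5786

130.6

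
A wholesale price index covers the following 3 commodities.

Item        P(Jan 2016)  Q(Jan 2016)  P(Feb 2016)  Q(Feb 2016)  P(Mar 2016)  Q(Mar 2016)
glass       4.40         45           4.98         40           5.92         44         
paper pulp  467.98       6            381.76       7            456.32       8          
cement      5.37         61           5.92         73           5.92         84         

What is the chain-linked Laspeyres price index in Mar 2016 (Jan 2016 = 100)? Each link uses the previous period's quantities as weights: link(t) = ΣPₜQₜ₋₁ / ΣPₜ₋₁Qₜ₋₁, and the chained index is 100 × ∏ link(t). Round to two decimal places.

100.88

Link Jan 2016→Feb 2016:
ΣP(Feb 2016)Q(Jan 2016) = 4.98×45 + 381.76×6 + 5.92×61 = 224.1 + 2290.56 + 361.12 = 2875.78
ΣP(Jan 2016)Q(Jan 2016) = 4.40×45 + 467.98×6 + 5.37×61 = 198 + 2807.88 + 327.57 = 3333.45
link = 2875.78/3333.45 = 0.862704
Link Feb 2016→Mar 2016:
ΣP(Mar 2016)Q(Feb 2016) = 5.92×40 + 456.32×7 + 5.92×73 = 236.8 + 3194.24 + 432.16 = 3863.2
ΣP(Feb 2016)Q(Feb 2016) = 4.98×40 + 381.76×7 + 5.92×73 = 199.2 + 2672.32 + 432.16 = 3303.68
link = 3863.2/3303.68 = 1.169363
Chained index = 100 × 0.862704 × 1.169363 = 100.8814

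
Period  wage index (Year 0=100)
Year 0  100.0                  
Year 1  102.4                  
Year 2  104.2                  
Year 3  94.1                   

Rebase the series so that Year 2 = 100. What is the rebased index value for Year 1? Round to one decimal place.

98.3

Rebased(Year 1) = 102.4 / 104.2 × 100 = 98.2726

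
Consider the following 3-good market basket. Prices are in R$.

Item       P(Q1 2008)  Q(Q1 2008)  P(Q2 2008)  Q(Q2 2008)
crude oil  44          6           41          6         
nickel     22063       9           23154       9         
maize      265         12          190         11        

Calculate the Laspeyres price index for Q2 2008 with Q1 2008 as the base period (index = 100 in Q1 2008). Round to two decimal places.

104.41

Laspeyres price index uses base-period quantities as weights.
ΣP(Q2 2008)·Q(Q1 2008) = 41×6 + 23154×9 + 190×12 = 246 + 208386 + 2280 = 210912
ΣP(Q1 2008)·Q(Q1 2008) = 44×6 + 22063×9 + 265×12 = 264 + 198567 + 3180 = 202011
Index = 210912 / 202011 × 100 = 104.4062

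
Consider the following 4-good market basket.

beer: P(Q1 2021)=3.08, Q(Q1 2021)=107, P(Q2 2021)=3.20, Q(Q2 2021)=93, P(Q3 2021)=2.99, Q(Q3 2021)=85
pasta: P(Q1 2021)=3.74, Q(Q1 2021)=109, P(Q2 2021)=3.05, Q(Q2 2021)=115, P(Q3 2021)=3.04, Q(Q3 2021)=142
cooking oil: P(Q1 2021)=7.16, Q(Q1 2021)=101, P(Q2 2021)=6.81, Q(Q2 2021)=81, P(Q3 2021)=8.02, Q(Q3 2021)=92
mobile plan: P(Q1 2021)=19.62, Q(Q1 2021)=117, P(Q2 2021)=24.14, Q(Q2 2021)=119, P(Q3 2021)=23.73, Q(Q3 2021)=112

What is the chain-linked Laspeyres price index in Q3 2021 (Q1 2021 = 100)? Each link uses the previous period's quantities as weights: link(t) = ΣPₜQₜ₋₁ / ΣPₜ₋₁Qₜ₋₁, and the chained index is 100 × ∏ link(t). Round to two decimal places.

112.26

Link Q1 2021→Q2 2021:
ΣP(Q2 2021)Q(Q1 2021) = 3.20×107 + 3.05×109 + 6.81×101 + 24.14×117 = 342.4 + 332.45 + 687.81 + 2824.38 = 4187.04
ΣP(Q1 2021)Q(Q1 2021) = 3.08×107 + 3.74×109 + 7.16×101 + 19.62×117 = 329.56 + 407.66 + 723.16 + 2295.54 = 3755.92
link = 4187.04/3755.92 = 1.114784
Link Q2 2021→Q3 2021:
ΣP(Q3 2021)Q(Q2 2021) = 2.99×93 + 3.04×115 + 8.02×81 + 23.73×119 = 278.07 + 349.6 + 649.62 + 2823.87 = 4101.16
ΣP(Q2 2021)Q(Q2 2021) = 3.20×93 + 3.05×115 + 6.81×81 + 24.14×119 = 297.6 + 350.75 + 551.61 + 2872.66 = 4072.62
link = 4101.16/4072.62 = 1.007008
Chained index = 100 × 1.114784 × 1.007008 = 112.2596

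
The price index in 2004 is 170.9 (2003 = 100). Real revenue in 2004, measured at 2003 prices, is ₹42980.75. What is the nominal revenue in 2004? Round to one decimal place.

73454.1

Nominal = Real × (Index/100) = 42980.75 × (170.9/100)
        = 42980.75 × 1.709 = 73454.1018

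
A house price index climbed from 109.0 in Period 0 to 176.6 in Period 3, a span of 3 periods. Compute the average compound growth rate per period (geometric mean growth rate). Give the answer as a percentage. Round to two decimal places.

17.45%

Growth factor = (176.6/109.0)^(1/3) = (1.620183)^(1/3) = 1.174505
Growth rate = 1.174505 − 1 = 0.174505 = 17.4505%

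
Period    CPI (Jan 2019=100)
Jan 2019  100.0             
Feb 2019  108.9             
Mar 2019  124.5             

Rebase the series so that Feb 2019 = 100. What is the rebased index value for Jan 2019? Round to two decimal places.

91.83

Rebased(Jan 2019) = 100.0 / 108.9 × 100 = 91.8274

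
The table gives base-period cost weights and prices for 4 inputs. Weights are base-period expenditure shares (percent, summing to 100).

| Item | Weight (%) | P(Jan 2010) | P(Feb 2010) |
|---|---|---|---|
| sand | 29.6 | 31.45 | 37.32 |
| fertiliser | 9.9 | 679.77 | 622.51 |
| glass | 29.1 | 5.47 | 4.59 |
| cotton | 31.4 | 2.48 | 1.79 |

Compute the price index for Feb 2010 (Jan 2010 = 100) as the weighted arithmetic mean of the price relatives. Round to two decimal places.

91.27

sand: 29.6 × (37.32/31.45) = 29.6 × 1.186645 = 35.1247
fertiliser: 9.9 × (622.51/679.77) = 9.9 × 0.915766 = 9.0661
glass: 29.1 × (4.59/5.47) = 29.1 × 0.839122 = 24.4185
cotton: 31.4 × (1.79/2.48) = 31.4 × 0.721774 = 22.6637
Index = Σ wᵢ·(p₁ᵢ/p₀ᵢ) = 35.1247 + 9.0661 + 24.4185 + 22.6637 = 91.2730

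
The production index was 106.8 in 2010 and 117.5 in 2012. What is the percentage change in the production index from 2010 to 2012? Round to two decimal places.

10.02%

Change = (117.5 − 106.8) / 106.8 × 100
       = 10.7 / 106.8 × 100 = 10.0187%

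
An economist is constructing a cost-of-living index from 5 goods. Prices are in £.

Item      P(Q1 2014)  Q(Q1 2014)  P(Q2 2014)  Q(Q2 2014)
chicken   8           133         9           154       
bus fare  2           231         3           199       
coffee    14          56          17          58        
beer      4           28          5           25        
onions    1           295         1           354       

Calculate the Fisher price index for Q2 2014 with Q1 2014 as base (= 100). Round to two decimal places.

Laspeyres component (base-period weights):
ΣP(Q2 2014)Q(Q1 2014) = 9×133 + 3×231 + 17×56 + 5×28 + 1×295 = 1197 + 693 + 952 + 140 + 295 = 3277
ΣP(Q1 2014)Q(Q1 2014) = 8×133 + 2×231 + 14×56 + 4×28 + 1×295 = 1064 + 462 + 784 + 112 + 295 = 2717
L = 3277 / 2717 × 100 = 120.6110
Paasche component (current-period weights):
ΣP(Q2 2014)Q(Q2 2014) = 9×154 + 3×199 + 17×58 + 5×25 + 1×354 = 1386 + 597 + 986 + 125 + 354 = 3448
ΣP(Q1 2014)Q(Q2 2014) = 8×154 + 2×199 + 14×58 + 4×25 + 1×354 = 1232 + 398 + 812 + 100 + 354 = 2896
P = 3448 / 2896 × 100 = 119.0608
Fisher = √(L × P) = √(120.6110 × 119.0608) = 119.8334

119.83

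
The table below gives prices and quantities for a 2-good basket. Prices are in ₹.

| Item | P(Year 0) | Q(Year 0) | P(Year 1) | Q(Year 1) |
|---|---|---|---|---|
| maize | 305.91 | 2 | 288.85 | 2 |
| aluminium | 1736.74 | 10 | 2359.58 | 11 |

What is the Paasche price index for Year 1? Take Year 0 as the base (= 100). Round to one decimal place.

134.6

Paasche price index uses current-period quantities as weights.
ΣP(Year 1)·Q(Year 1) = 288.85×2 + 2359.58×11 = 577.7 + 25955.38 = 26533.08
ΣP(Year 0)·Q(Year 1) = 305.91×2 + 1736.74×11 = 611.82 + 19104.14 = 19715.96
Index = 26533.08 / 19715.96 × 100 = 134.5767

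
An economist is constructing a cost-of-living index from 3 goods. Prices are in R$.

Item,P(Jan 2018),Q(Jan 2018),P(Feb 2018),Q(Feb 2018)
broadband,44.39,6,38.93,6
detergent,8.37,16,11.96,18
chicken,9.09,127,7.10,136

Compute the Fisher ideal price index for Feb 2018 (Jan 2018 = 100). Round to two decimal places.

85.44

Laspeyres component (base-period weights):
ΣP(Feb 2018)Q(Jan 2018) = 38.93×6 + 11.96×16 + 7.10×127 = 233.58 + 191.36 + 901.7 = 1326.64
ΣP(Jan 2018)Q(Jan 2018) = 44.39×6 + 8.37×16 + 9.09×127 = 266.34 + 133.92 + 1154.43 = 1554.69
L = 1326.64 / 1554.69 × 100 = 85.3315
Paasche component (current-period weights):
ΣP(Feb 2018)Q(Feb 2018) = 38.93×6 + 11.96×18 + 7.10×136 = 233.58 + 215.28 + 965.6 = 1414.46
ΣP(Jan 2018)Q(Feb 2018) = 44.39×6 + 8.37×18 + 9.09×136 = 266.34 + 150.66 + 1236.24 = 1653.24
P = 1414.46 / 1653.24 × 100 = 85.5568
Fisher = √(L × P) = √(85.3315 × 85.5568) = 85.4441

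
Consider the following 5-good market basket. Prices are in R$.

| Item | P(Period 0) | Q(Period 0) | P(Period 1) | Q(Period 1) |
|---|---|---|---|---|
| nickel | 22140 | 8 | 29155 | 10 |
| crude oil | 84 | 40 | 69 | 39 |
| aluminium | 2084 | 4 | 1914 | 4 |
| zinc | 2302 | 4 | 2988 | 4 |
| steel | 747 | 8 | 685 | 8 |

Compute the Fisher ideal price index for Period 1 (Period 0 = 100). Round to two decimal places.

128.32

Laspeyres component (base-period weights):
ΣP(Period 1)Q(Period 0) = 29155×8 + 69×40 + 1914×4 + 2988×4 + 685×8 = 233240 + 2760 + 7656 + 11952 + 5480 = 261088
ΣP(Period 0)Q(Period 0) = 22140×8 + 84×40 + 2084×4 + 2302×4 + 747×8 = 177120 + 3360 + 8336 + 9208 + 5976 = 204000
L = 261088 / 204000 × 100 = 127.9843
Paasche component (current-period weights):
ΣP(Period 1)Q(Period 1) = 29155×10 + 69×39 + 1914×4 + 2988×4 + 685×8 = 291550 + 2691 + 7656 + 11952 + 5480 = 319329
ΣP(Period 0)Q(Period 1) = 22140×10 + 84×39 + 2084×4 + 2302×4 + 747×8 = 221400 + 3276 + 8336 + 9208 + 5976 = 248196
P = 319329 / 248196 × 100 = 128.6600
Fisher = √(L × P) = √(127.9843 × 128.6600) = 128.3217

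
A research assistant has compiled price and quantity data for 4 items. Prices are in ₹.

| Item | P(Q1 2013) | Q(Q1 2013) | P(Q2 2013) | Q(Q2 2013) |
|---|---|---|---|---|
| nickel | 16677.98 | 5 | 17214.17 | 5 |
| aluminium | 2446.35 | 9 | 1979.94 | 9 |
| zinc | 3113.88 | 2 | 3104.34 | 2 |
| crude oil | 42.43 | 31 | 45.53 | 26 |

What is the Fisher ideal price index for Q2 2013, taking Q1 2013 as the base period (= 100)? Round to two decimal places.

98.72

Laspeyres component (base-period weights):
ΣP(Q2 2013)Q(Q1 2013) = 17214.17×5 + 1979.94×9 + 3104.34×2 + 45.53×31 = 86070.85 + 17819.46 + 6208.68 + 1411.43 = 111510.42
ΣP(Q1 2013)Q(Q1 2013) = 16677.98×5 + 2446.35×9 + 3113.88×2 + 42.43×31 = 83389.9 + 22017.15 + 6227.76 + 1315.33 = 112950.14
L = 111510.42 / 112950.14 × 100 = 98.7253
Paasche component (current-period weights):
ΣP(Q2 2013)Q(Q2 2013) = 17214.17×5 + 1979.94×9 + 3104.34×2 + 45.53×26 = 86070.85 + 17819.46 + 6208.68 + 1183.78 = 111282.77
ΣP(Q1 2013)Q(Q2 2013) = 16677.98×5 + 2446.35×9 + 3113.88×2 + 42.43×26 = 83389.9 + 22017.15 + 6227.76 + 1103.18 = 112737.99
P = 111282.77 / 112737.99 × 100 = 98.7092
Fisher = √(L × P) = √(98.7253 × 98.7092) = 98.7173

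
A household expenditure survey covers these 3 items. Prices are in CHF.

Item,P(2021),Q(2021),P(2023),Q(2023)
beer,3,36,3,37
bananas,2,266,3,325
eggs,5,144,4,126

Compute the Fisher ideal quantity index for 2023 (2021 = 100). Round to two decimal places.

Laspeyres component (base-period weights):
ΣP(2021)Q(2023) = 3×37 + 2×325 + 5×126 = 111 + 650 + 630 = 1391
ΣP(2021)Q(2021) = 3×36 + 2×266 + 5×144 = 108 + 532 + 720 = 1360
L = 1391 / 1360 × 100 = 102.2794
Paasche component (current-period weights):
ΣP(2023)Q(2023) = 3×37 + 3×325 + 4×126 = 111 + 975 + 504 = 1590
ΣP(2023)Q(2021) = 3×36 + 3×266 + 4×144 = 108 + 798 + 576 = 1482
P = 1590 / 1482 × 100 = 107.2874
Fisher = √(L × P) = √(102.2794 × 107.2874) = 104.7535

104.75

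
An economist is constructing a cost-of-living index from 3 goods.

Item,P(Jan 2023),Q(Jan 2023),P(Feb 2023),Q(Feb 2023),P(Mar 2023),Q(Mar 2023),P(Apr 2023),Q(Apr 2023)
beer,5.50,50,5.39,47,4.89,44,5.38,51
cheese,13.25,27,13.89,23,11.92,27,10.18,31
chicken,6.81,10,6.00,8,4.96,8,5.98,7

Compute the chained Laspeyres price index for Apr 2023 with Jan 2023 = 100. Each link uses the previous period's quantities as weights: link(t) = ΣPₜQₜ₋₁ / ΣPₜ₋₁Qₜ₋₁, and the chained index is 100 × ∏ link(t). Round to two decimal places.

Link Jan 2023→Feb 2023:
ΣP(Feb 2023)Q(Jan 2023) = 5.39×50 + 13.89×27 + 6.00×10 = 269.5 + 375.03 + 60 = 704.53
ΣP(Jan 2023)Q(Jan 2023) = 5.50×50 + 13.25×27 + 6.81×10 = 275 + 357.75 + 68.1 = 700.85
link = 704.53/700.85 = 1.005251
Link Feb 2023→Mar 2023:
ΣP(Mar 2023)Q(Feb 2023) = 4.89×47 + 11.92×23 + 4.96×8 = 229.83 + 274.16 + 39.68 = 543.67
ΣP(Feb 2023)Q(Feb 2023) = 5.39×47 + 13.89×23 + 6.00×8 = 253.33 + 319.47 + 48 = 620.8
link = 543.67/620.8 = 0.875757
Link Mar 2023→Apr 2023:
ΣP(Apr 2023)Q(Mar 2023) = 5.38×44 + 10.18×27 + 5.98×8 = 236.72 + 274.86 + 47.84 = 559.42
ΣP(Mar 2023)Q(Mar 2023) = 4.89×44 + 11.92×27 + 4.96×8 = 215.16 + 321.84 + 39.68 = 576.68
link = 559.42/576.68 = 0.970070
Chained index = 100 × 1.005251 × 0.875757 × 0.970070 = 85.4006

85.40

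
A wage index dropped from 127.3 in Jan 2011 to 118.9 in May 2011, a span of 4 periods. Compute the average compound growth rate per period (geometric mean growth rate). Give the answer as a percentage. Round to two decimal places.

Growth factor = (118.9/127.3)^(1/4) = (0.934014)^(1/4) = 0.983079
Growth rate = 0.983079 − 1 = -0.016921 = -1.6921%

-1.69%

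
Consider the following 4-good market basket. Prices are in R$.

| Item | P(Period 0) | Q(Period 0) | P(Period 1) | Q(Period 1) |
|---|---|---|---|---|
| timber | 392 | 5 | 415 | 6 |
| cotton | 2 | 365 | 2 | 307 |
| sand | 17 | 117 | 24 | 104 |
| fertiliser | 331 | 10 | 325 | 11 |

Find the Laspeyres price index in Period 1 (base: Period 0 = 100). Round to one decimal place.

110.9

Laspeyres price index uses base-period quantities as weights.
ΣP(Period 1)·Q(Period 0) = 415×5 + 2×365 + 24×117 + 325×10 = 2075 + 730 + 2808 + 3250 = 8863
ΣP(Period 0)·Q(Period 0) = 392×5 + 2×365 + 17×117 + 331×10 = 1960 + 730 + 1989 + 3310 = 7989
Index = 8863 / 7989 × 100 = 110.9400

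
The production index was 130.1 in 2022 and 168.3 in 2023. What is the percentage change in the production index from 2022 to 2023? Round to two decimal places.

Change = (168.3 − 130.1) / 130.1 × 100
       = 38.2 / 130.1 × 100 = 29.3620%

29.36%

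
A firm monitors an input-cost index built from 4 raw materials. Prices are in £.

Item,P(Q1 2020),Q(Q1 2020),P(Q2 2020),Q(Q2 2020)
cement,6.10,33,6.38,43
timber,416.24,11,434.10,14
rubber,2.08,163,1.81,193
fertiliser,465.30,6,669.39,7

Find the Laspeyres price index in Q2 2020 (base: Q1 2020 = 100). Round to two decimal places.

117.52

Laspeyres price index uses base-period quantities as weights.
ΣP(Q2 2020)·Q(Q1 2020) = 6.38×33 + 434.10×11 + 1.81×163 + 669.39×6 = 210.54 + 4775.1 + 295.03 + 4016.34 = 9297.01
ΣP(Q1 2020)·Q(Q1 2020) = 6.10×33 + 416.24×11 + 2.08×163 + 465.30×6 = 201.3 + 4578.64 + 339.04 + 2791.8 = 7910.78
Index = 9297.01 / 7910.78 × 100 = 117.5233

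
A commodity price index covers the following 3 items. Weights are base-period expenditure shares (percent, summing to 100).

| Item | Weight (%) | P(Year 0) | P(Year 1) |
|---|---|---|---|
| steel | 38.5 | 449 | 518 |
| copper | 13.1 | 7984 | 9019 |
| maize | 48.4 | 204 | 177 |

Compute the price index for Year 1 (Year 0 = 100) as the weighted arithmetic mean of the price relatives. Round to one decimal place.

steel: 38.5 × (518/449) = 38.5 × 1.153675 = 44.4165
copper: 13.1 × (9019/7984) = 13.1 × 1.129634 = 14.7982
maize: 48.4 × (177/204) = 48.4 × 0.867647 = 41.9941
Index = Σ wᵢ·(p₁ᵢ/p₀ᵢ) = 44.4165 + 14.7982 + 41.9941 = 101.2088

101.2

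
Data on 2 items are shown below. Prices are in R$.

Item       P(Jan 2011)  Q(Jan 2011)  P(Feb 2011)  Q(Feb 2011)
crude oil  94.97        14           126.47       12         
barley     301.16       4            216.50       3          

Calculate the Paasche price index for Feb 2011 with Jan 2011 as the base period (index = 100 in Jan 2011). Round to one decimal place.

Paasche price index uses current-period quantities as weights.
ΣP(Feb 2011)·Q(Feb 2011) = 126.47×12 + 216.50×3 = 1517.64 + 649.5 = 2167.14
ΣP(Jan 2011)·Q(Feb 2011) = 94.97×12 + 301.16×3 = 1139.64 + 903.48 = 2043.12
Index = 2167.14 / 2043.12 × 100 = 106.0701

106.1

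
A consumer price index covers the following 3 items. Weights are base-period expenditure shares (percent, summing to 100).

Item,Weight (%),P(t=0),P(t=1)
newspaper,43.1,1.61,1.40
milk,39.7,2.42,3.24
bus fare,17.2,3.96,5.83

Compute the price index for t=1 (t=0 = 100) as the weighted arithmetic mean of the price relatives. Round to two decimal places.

115.95

newspaper: 43.1 × (1.40/1.61) = 43.1 × 0.869565 = 37.4783
milk: 39.7 × (3.24/2.42) = 39.7 × 1.338843 = 53.1521
bus fare: 17.2 × (5.83/3.96) = 17.2 × 1.472222 = 25.3222
Index = Σ wᵢ·(p₁ᵢ/p₀ᵢ) = 37.4783 + 53.1521 + 25.3222 = 115.9525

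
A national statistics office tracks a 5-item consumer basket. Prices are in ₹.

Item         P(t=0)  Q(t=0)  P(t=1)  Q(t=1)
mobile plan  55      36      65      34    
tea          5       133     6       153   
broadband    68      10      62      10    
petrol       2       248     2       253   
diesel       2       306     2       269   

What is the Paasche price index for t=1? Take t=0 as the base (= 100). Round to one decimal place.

Paasche price index uses current-period quantities as weights.
ΣP(t=1)·Q(t=1) = 65×34 + 6×153 + 62×10 + 2×253 + 2×269 = 2210 + 918 + 620 + 506 + 538 = 4792
ΣP(t=0)·Q(t=1) = 55×34 + 5×153 + 68×10 + 2×253 + 2×269 = 1870 + 765 + 680 + 506 + 538 = 4359
Index = 4792 / 4359 × 100 = 109.9335

109.9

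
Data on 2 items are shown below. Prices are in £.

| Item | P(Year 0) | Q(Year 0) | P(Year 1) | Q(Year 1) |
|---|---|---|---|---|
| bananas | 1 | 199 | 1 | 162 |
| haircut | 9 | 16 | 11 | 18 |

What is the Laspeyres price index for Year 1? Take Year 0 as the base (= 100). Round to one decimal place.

109.3

Laspeyres price index uses base-period quantities as weights.
ΣP(Year 1)·Q(Year 0) = 1×199 + 11×16 = 199 + 176 = 375
ΣP(Year 0)·Q(Year 0) = 1×199 + 9×16 = 199 + 144 = 343
Index = 375 / 343 × 100 = 109.3294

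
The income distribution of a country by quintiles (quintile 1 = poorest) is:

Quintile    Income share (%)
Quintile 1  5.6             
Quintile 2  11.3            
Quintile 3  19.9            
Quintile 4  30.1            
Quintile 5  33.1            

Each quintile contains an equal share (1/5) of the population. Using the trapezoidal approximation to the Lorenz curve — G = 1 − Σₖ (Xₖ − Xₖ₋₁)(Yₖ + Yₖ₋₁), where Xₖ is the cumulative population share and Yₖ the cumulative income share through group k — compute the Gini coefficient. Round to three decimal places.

Cumulative income shares Yₖ: 0.0560, 0.1690, 0.3680, 0.6690, 1.0000
Σ (Xₖ−Xₖ₋₁)(Yₖ+Yₖ₋₁) = (1/5)(0.0560+0.0000) + (1/5)(0.1690+0.0560) + (1/5)(0.3680+0.1690) + (1/5)(0.6690+0.3680) + (1/5)(1.0000+0.6690)
  = 0.0112 + 0.0450 + 0.1074 + 0.2074 + 0.3338 = 0.7048
G = 1 − 0.7048 = 0.2952

0.295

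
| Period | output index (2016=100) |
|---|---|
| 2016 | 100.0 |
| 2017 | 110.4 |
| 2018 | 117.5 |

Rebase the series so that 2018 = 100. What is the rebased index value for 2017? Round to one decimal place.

Rebased(2017) = 110.4 / 117.5 × 100 = 93.9574

94.0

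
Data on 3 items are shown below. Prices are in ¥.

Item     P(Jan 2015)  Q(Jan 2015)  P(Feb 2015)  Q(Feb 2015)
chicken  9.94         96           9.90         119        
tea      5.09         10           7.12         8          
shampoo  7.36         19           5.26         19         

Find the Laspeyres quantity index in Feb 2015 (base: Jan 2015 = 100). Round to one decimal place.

Laspeyres quantity index uses base-period prices as weights.
ΣP(Jan 2015)·Q(Feb 2015) = 9.94×119 + 5.09×8 + 7.36×19 = 1182.86 + 40.72 + 139.84 = 1363.42
ΣP(Jan 2015)·Q(Jan 2015) = 9.94×96 + 5.09×10 + 7.36×19 = 954.24 + 50.9 + 139.84 = 1144.98
Index = 1363.42 / 1144.98 × 100 = 119.0781

119.1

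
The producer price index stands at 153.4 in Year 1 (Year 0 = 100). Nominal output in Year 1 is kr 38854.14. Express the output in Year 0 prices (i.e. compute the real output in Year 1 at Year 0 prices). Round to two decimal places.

25328.64

Real = Nominal ÷ (Index/100) = 38854.14 ÷ (153.4/100)
     = 38854.14 ÷ 1.534 = 25328.6441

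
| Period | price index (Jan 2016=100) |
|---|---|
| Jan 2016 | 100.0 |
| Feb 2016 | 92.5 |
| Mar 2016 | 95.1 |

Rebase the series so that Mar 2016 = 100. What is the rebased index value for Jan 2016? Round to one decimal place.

Rebased(Jan 2016) = 100.0 / 95.1 × 100 = 105.1525

105.2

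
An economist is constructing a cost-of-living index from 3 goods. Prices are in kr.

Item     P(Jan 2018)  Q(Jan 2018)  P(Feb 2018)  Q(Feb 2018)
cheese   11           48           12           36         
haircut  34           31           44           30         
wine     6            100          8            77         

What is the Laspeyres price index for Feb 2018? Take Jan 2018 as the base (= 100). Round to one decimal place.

125.6

Laspeyres price index uses base-period quantities as weights.
ΣP(Feb 2018)·Q(Jan 2018) = 12×48 + 44×31 + 8×100 = 576 + 1364 + 800 = 2740
ΣP(Jan 2018)·Q(Jan 2018) = 11×48 + 34×31 + 6×100 = 528 + 1054 + 600 = 2182
Index = 2740 / 2182 × 100 = 125.5729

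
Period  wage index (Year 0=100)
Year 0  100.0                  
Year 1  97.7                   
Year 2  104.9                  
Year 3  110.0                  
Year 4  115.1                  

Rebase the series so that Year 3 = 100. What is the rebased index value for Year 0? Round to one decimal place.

90.9

Rebased(Year 0) = 100.0 / 110.0 × 100 = 90.9091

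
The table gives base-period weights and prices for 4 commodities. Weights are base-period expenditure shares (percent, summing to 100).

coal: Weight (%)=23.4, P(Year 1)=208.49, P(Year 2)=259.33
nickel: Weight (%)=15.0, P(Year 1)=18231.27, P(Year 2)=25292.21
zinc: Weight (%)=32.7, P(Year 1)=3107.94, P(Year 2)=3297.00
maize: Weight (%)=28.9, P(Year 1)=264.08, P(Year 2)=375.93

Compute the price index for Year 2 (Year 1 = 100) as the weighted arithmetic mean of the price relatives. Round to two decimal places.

coal: 23.4 × (259.33/208.49) = 23.4 × 1.243849 = 29.1061
nickel: 15.0 × (25292.21/18231.27) = 15.0 × 1.387298 = 20.8095
zinc: 32.7 × (3297.00/3107.94) = 32.7 × 1.060831 = 34.6892
maize: 28.9 × (375.93/264.08) = 28.9 × 1.423546 = 41.1405
Index = Σ wᵢ·(p₁ᵢ/p₀ᵢ) = 29.1061 + 20.8095 + 34.6892 + 41.1405 = 125.7452

125.75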